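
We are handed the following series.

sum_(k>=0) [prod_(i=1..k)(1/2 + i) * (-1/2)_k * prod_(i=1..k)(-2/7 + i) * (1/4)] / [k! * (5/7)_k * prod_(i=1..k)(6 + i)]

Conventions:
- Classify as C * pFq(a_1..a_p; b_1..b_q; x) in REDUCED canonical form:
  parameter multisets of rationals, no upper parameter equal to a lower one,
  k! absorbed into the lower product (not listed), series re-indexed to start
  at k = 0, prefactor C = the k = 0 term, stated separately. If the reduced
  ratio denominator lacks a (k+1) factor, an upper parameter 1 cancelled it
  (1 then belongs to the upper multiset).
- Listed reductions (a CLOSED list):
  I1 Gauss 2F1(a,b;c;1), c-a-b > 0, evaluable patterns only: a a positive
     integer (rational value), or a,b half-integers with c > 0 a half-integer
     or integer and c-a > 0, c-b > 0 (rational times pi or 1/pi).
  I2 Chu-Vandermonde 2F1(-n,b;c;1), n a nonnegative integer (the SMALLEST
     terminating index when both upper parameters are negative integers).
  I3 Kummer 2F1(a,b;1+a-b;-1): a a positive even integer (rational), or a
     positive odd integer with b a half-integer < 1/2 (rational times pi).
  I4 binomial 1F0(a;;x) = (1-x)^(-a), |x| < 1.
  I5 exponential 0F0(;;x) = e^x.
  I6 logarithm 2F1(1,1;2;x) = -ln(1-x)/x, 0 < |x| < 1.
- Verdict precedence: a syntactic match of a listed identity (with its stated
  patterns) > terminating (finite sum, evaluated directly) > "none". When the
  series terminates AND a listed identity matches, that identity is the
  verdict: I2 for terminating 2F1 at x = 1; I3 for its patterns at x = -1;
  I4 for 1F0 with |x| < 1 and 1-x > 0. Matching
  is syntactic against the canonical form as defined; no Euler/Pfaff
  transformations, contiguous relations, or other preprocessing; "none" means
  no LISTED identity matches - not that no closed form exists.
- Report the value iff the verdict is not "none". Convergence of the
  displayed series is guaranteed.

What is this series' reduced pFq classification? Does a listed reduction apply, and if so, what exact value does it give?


Canonical form: C = 1/4 times 2F1 with upper {-1/2, 3/2}, lower {7}, x = 1. Verdict: the half-integer Gauss pattern (I1) fires (x = 1; upper {-1/2, 3/2} half-integers, c = 7 in the evaluable pattern). Hence: (131072/189189) / pi.

Structural cue: x = 1 and the running product (C = 1/4, x = 1) telescopes to a rising factorial.
Step ratio: r(k) = 1 * (k-1/2) (k+3/2) / [(k+7) (k+1)] - rational in k. x = 1; t_0 = 1/4; negate the roots.


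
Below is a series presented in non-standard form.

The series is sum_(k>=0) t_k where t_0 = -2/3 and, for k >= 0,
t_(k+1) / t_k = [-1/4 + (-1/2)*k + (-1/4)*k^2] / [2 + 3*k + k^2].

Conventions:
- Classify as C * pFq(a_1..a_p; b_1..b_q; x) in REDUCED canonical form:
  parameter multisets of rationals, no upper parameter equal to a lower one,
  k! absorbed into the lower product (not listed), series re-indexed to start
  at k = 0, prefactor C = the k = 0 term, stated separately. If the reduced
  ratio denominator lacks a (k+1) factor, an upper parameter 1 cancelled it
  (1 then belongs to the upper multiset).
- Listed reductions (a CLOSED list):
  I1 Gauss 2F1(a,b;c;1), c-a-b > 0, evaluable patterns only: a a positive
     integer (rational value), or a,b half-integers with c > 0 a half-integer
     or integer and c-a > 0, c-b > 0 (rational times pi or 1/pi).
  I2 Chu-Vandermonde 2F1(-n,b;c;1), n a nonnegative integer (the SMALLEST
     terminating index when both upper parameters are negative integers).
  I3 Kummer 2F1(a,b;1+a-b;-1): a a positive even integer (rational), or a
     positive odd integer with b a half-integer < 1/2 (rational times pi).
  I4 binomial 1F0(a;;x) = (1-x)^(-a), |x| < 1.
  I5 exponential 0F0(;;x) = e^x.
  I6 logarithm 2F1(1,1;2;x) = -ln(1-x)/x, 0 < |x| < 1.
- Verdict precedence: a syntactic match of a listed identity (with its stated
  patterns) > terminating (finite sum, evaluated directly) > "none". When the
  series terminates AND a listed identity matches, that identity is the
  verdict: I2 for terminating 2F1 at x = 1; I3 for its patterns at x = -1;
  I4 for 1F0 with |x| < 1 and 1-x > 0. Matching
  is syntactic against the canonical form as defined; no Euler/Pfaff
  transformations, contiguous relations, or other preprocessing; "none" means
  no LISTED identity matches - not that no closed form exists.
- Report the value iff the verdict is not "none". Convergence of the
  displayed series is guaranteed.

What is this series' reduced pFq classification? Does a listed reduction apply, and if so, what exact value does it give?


Prefactor -2/3, argument -1/4: 2F1 with upper {1, 1} over lower {2}. Verdict: logarithm (I6) fires (the logarithm: parameters (1,1;2), x = -1/4). Exact value: (-8/3) * ln(5/4).

Key observation: t_0 being -2/3, factor the ratio over Q (C = -2/3, x = -1/4): negated roots = parameters.
Adjacent-term ratio: r(k) = (-1/4) * (k+1) (k+1) / [(k+2) (k+1)] - rational in k, leading ratio (-1/4); with t_0 = -2/3, classification follows.


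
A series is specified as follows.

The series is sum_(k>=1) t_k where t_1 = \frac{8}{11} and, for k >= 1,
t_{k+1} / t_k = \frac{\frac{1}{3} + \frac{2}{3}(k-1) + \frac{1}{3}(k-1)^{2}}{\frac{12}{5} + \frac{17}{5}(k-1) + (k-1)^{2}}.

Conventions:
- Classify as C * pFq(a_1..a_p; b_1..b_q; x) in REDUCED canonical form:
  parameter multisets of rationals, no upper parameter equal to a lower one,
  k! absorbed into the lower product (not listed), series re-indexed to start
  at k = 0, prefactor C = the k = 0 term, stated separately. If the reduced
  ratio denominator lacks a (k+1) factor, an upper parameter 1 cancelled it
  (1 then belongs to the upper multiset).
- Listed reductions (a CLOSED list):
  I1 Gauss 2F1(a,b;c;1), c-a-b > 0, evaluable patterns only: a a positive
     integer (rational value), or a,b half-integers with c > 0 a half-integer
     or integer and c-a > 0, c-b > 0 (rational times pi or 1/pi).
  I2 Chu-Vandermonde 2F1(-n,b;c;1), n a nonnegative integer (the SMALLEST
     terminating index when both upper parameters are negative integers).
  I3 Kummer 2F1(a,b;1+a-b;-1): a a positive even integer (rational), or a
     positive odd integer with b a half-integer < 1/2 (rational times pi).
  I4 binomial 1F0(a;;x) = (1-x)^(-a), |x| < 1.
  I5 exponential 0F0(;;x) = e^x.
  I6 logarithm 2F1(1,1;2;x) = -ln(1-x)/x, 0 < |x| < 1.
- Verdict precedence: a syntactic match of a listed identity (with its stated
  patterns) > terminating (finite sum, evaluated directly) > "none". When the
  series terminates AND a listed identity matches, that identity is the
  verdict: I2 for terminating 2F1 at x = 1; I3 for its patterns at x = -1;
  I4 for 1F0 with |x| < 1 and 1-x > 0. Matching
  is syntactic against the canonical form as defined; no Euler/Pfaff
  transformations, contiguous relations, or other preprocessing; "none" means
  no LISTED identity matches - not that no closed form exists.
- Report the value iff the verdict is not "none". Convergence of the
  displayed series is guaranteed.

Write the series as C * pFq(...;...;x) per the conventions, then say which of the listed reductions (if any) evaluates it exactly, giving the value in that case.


Classification (C = \frac{8}{11}): 2F1 with upper {1, 1}, lower {\frac{12}{5}}, argument x = \frac{1}{3}. Verdict: no listed reduction: x = \frac{1}{3} and upper {1, 1} fail every I1-I6 pattern.

First insight: t_0 being \frac{8}{11}, the expanded ratio factors over Q; prefactor 8/11, roots give parameters.
Step ratio: r(k) = \frac{1}{3} * (k+1) (k+1) / [(k+\frac{12}{5}) (k+1)] - rational in k, leading ratio \frac{1}{3}; with t_0 = \frac{8}{11}, classification follows.


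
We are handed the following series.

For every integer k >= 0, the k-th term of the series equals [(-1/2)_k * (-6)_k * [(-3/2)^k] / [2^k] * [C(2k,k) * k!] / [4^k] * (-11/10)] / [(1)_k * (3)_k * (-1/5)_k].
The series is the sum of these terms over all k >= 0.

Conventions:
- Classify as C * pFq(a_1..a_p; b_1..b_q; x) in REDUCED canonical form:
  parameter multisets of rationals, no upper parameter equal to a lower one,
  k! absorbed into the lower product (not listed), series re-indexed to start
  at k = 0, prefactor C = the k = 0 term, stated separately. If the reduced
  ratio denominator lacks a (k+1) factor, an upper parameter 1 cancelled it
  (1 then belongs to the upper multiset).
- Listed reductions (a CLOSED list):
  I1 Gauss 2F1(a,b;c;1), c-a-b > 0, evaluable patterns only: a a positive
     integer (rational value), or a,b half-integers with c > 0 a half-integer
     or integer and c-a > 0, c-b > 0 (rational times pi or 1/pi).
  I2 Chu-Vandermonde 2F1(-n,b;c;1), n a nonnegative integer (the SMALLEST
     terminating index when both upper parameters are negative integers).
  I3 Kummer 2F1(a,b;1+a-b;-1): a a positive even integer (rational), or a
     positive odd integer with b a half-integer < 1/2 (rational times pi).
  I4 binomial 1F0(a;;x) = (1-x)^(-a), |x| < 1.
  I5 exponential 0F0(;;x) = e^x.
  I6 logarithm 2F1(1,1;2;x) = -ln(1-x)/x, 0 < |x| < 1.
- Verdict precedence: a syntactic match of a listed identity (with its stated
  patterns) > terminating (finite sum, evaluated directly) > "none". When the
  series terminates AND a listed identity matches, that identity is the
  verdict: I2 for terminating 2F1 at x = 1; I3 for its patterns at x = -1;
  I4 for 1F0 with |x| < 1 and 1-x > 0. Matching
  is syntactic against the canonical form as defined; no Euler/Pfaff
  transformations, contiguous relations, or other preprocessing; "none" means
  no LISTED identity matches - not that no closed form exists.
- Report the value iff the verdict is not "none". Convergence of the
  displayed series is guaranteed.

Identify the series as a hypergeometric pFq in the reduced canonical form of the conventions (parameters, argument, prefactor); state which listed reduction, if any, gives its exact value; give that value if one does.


With C = -11/10: the canonical form is 3F2(-6, -1/2, 1/2; -1/5, 3; -3/4). Verdict: terminating at k = 6: the factor (-6)_k kills every later term; summing the 7 survivors is exact. Value: -59778862944119/13056700579840.

The tell: t_0 being -11/10, the two k-th powers (C = -11/10, x = -3/4) combine into one argument.
Term ratio: r(k) = (-3/4) * (k-6) (k-1/2) (k+1/2) / [(k-1/5) (k+3) (k+1)] - poly over poly, x = (-3/4) from leading terms; C = -11/10 at k = 0.


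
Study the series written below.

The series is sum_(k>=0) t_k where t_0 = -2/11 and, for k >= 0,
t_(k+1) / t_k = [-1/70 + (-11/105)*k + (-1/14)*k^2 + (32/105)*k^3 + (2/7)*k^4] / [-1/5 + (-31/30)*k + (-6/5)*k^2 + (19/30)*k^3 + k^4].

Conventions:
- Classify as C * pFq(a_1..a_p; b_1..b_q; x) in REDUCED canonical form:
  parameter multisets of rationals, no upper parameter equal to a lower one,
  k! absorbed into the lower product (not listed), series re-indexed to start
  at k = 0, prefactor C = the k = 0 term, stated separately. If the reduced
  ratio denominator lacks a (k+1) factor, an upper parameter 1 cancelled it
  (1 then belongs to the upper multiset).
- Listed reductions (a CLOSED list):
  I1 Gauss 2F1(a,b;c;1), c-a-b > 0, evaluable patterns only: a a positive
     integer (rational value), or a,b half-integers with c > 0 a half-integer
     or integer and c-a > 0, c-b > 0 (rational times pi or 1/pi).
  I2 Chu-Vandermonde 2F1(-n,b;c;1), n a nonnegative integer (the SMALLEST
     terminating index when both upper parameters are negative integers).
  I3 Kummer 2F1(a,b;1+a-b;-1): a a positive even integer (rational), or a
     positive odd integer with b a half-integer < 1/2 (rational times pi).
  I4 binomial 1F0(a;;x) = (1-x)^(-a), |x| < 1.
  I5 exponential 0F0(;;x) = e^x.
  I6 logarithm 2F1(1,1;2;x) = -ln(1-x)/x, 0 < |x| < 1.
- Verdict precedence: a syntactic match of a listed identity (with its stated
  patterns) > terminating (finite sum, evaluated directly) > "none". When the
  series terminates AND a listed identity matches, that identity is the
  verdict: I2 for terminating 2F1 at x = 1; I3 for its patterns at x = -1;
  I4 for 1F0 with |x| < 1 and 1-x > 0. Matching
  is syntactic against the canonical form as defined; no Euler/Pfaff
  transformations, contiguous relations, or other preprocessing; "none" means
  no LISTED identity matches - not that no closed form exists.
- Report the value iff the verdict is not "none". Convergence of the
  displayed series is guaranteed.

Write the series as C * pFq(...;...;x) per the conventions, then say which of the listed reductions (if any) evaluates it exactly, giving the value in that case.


This is -2/11 * 3F2(-3/5, 1/6, 1; -6/5, 1/3; 2/7) in reduced canonical form. Verdict: none. No listed pattern accepts 3F2(-3/5, 1/6, 1; -6/5, 1/3; 2/7).

The tell: x = (2/7) and factor the ratio over Q (C = -2/11, x = 2/7): negated roots = parameters.
Ratio: r(k) = (2/7) * (k-3/5) (k+1/6) (k+1) / [(k-6/5) (k+1/3) (k+1)] - rational in k. x = (2/7); t_0 = -2/11; negate the roots.


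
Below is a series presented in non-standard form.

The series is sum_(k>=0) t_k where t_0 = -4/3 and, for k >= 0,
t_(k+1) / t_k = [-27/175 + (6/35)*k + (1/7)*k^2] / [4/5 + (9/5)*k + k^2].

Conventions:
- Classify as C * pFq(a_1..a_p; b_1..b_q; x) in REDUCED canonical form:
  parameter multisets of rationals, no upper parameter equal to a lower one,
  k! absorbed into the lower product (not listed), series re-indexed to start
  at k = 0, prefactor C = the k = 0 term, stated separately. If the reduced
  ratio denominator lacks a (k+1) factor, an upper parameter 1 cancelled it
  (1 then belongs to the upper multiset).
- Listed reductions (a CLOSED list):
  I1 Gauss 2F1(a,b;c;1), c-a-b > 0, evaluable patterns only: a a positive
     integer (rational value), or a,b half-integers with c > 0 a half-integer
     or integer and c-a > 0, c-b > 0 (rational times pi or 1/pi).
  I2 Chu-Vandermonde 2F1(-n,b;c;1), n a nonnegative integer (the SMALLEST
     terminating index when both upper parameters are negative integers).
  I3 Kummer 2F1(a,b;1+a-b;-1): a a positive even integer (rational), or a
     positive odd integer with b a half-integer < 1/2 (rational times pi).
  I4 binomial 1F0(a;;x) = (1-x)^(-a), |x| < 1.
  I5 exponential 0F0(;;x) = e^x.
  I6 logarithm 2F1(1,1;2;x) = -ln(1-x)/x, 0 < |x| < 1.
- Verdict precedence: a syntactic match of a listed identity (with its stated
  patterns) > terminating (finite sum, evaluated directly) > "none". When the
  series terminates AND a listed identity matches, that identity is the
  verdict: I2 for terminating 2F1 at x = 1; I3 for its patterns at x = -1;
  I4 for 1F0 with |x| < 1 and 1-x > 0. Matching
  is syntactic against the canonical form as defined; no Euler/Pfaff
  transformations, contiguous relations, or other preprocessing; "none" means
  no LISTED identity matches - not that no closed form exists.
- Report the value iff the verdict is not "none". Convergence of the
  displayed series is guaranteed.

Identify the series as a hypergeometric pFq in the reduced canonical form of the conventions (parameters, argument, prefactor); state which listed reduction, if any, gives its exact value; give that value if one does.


At argument 1/7: a 2F1 with upper {-3/5, 9/5}, lower {4/5}, scaled by C = -4/3. Verdict: no listed reduction: x = 1/7 and upper {-3/5, 9/5} fail every I1-I6 pattern.

First insight: with t_0 = -4/3, factor the ratio over Q (C = -4/3): negated roots = parameters.
Adjacent-term ratio: r(k) = (1/7) * (k-3/5) (k+9/5) / [(k+4/5) (k+1)] ; factor over Q: parameters, x = (1/7), and C = -4/3.


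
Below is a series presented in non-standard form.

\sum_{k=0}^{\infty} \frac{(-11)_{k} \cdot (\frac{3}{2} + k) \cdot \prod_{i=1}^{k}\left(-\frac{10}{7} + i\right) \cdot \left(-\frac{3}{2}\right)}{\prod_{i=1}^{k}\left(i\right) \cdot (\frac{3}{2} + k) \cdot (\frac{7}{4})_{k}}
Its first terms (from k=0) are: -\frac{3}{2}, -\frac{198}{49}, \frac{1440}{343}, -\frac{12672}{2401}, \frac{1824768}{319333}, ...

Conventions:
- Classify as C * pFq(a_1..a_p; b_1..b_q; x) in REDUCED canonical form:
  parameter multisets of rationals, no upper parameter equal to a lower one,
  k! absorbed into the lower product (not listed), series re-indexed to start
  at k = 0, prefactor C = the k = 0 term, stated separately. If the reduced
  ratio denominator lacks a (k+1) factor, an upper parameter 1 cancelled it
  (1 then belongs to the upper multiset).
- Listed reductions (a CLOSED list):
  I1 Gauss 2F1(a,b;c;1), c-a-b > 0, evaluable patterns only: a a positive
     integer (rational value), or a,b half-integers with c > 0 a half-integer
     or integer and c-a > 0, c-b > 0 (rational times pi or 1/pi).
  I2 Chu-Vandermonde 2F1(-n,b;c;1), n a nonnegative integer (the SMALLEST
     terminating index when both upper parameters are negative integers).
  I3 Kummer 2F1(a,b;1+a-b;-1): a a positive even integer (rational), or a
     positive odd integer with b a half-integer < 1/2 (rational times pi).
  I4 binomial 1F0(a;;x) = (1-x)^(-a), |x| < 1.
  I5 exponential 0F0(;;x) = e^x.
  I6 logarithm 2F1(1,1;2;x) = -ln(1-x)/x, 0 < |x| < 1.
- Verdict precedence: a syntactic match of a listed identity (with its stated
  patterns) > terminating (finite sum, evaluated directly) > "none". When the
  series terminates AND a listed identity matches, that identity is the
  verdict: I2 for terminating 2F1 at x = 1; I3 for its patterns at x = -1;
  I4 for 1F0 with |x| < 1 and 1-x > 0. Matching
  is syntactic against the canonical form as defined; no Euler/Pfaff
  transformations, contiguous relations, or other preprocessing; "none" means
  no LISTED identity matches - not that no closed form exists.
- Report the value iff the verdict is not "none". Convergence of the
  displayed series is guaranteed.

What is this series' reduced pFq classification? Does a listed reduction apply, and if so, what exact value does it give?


This is -\frac{3}{2} * 2F1(-11, -\frac{3}{7}; \frac{7}{4}; 1) in reduced canonical form. Verdict (x = 1): Vandermonde's identity (I2) applies (terminating 2F1 at x = 1 with n = 11, b = -3/7, c = \frac{7}{4}). Hence: -\frac{33616437607766059}{9007383741497162}.

The tell: x = 1 and the running product (C = -3/2) telescopes to a rising factorial.
Consecutive-term ratio: r(k) = 1 * (k-11) (k-\frac{3}{7}) / [(k+\frac{7}{4}) (k+1)] - poly over poly, x = 1 from leading terms; C = -\frac{3}{2} at k = 0.


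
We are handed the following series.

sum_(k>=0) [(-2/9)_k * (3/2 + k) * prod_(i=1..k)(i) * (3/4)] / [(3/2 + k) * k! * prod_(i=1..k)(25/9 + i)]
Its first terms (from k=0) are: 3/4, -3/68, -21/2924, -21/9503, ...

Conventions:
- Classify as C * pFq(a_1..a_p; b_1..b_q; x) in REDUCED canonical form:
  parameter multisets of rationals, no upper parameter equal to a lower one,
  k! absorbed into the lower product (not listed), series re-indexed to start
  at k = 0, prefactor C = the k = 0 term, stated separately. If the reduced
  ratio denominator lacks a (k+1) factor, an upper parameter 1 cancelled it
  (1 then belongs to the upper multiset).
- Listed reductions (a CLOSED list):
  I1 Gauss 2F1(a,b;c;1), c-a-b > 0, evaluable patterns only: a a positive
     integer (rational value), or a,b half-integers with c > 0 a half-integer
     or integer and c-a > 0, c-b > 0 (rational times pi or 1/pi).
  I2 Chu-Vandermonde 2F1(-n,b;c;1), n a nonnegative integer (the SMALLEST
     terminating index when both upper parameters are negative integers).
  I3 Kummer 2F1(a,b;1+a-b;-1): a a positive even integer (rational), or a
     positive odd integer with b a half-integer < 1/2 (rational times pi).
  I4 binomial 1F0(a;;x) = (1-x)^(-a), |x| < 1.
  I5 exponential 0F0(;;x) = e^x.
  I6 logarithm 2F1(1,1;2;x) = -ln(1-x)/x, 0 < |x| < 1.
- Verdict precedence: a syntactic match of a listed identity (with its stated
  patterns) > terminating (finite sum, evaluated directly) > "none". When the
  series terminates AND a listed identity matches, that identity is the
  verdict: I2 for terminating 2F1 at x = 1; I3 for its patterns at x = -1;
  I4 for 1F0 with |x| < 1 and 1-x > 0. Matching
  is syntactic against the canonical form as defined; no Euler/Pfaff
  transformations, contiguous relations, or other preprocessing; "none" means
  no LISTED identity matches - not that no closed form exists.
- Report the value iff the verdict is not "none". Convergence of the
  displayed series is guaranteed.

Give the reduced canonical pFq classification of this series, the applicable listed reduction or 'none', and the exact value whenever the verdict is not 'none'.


Structural cue: from the first term 3/4: the factor k + 3/2 cancels (top and bottom), leaving C = 3/4.
Adjacent-term ratio: r(k) = 1 * (k-2/9) (k+1) / [(k+34/9) (k+1)] - rational; roots negated = parameters, x = 1, C = 3/4.

Canonical form: C = 3/4 times 2F1 with upper {-2/9, 1}, lower {34/9}, x = 1. Verdict: this is the Gauss summation I1 (x = 1: the Gamma ratio telescopes since c-a-b = 3 > 0 and a = 1 in Z>0). Its exact value is 25/36.


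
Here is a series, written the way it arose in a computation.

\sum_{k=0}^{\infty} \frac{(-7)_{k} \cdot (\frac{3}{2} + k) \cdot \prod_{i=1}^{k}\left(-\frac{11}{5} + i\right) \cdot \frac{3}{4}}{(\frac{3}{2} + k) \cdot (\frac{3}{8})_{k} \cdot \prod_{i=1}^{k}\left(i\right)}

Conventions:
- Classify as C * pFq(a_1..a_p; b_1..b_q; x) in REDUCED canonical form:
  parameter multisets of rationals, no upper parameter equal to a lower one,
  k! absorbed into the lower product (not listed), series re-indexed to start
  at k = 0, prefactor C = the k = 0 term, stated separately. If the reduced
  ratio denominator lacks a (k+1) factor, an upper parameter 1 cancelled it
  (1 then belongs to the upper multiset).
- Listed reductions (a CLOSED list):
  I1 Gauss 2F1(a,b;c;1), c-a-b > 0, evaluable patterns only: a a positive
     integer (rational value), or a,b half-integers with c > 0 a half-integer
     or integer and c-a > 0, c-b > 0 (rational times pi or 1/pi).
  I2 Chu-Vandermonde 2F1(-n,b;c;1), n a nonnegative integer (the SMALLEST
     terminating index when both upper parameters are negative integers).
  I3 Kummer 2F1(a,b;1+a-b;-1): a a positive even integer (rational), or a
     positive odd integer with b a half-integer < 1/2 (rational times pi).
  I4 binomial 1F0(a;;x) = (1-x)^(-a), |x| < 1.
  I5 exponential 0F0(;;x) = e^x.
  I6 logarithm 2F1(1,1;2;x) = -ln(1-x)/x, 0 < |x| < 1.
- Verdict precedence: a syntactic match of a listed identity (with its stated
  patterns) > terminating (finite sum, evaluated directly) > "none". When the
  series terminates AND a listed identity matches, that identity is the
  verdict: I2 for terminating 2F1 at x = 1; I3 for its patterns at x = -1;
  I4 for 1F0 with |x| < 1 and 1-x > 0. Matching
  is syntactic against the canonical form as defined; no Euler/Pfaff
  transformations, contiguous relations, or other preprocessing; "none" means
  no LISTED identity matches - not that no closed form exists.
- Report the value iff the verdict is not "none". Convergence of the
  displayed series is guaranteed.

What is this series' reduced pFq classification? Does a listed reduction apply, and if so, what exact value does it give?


This is \frac{3}{4} * 2F1(-7, -\frac{6}{5}; \frac{3}{8}; 1) in reduced canonical form. Verdict (x = 1): the Chu-Vandermonde identity I2 applies (terminating 2F1 at x = 1 with n = 7, b = -6/5, c = \frac{3}{8}). Sum: \frac{483829558771}{21701562500}.

The tell: t_0 being \frac{3}{4}, k + 3/2 divides numerator and denominator alike; C = 3/4, x = 1 after cancelling.
Adjacent-term ratio: r(k) = 1 * (k-7) (k-\frac{6}{5}) / [(k+\frac{3}{8}) (k+1)] - poly over poly, x = 1 from leading terms; C = \frac{3}{4} at k = 0.


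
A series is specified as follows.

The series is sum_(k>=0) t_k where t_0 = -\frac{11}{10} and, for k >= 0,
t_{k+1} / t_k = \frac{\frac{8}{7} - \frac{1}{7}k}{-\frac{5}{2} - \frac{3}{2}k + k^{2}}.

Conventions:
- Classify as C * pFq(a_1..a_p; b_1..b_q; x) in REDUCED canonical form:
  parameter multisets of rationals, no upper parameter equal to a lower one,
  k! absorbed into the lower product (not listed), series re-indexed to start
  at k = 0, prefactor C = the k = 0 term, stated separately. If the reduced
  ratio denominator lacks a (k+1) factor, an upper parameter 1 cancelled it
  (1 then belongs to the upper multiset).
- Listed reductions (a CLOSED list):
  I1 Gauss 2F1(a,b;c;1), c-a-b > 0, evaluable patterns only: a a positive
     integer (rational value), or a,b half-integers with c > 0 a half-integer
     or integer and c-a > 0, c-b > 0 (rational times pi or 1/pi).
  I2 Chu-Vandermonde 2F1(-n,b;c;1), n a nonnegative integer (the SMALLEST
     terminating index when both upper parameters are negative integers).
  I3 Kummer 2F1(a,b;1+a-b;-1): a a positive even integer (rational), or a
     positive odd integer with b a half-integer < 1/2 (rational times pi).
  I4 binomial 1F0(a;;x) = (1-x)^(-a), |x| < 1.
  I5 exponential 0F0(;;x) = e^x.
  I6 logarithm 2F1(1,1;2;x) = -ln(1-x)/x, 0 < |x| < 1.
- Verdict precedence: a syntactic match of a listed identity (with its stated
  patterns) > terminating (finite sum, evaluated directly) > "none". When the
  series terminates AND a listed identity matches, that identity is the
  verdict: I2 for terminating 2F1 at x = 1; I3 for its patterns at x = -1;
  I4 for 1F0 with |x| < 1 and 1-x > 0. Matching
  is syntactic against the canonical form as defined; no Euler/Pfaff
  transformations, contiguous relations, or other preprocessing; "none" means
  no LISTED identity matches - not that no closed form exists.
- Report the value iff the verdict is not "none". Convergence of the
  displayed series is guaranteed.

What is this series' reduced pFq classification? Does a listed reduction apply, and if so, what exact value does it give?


Classification (C = -\frac{11}{10}): 1F1 with upper {-8}, lower {-\frac{5}{2}}, argument x = -\frac{1}{7}. Verdict: terminating - upper parameter -8 makes this a finite sum (last index 8), evaluated exactly. Its exact value is -\frac{516518976853}{817160541750}.

Key step: from the first term -\frac{11}{10}: factor the ratio over Q (C = -11/10): negated roots = parameters.
Term ratio: r(k) = -\frac{1}{7} * (k-8) / [(k-\frac{5}{2}) (k+1)] - rational; roots negated = parameters, x = -\frac{1}{7}, C = -\frac{11}{10}.


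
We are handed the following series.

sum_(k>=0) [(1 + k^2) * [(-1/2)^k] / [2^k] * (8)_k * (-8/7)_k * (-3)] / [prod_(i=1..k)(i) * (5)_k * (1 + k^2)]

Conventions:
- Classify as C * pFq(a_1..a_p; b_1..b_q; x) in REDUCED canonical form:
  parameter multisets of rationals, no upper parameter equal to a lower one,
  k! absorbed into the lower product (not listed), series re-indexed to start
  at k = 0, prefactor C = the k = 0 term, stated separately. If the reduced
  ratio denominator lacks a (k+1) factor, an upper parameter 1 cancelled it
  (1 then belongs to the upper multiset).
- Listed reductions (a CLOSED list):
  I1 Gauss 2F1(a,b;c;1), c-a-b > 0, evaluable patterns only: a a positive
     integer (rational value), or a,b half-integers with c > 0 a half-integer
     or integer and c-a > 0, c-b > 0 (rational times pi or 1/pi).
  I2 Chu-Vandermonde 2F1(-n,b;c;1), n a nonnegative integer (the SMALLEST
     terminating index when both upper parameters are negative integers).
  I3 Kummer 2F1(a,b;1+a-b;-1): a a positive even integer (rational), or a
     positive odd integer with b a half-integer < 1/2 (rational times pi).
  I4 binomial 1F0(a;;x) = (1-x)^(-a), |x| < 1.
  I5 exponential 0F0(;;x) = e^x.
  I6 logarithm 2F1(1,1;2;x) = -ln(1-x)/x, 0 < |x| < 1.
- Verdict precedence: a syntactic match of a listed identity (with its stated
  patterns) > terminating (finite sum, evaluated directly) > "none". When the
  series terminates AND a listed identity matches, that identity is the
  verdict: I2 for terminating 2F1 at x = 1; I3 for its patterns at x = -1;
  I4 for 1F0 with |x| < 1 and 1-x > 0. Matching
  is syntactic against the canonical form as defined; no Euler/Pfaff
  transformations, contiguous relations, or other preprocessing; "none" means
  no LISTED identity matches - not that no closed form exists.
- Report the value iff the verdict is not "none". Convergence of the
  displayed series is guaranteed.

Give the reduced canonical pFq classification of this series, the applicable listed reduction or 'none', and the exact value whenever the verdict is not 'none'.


The tell: with t_0 = -3, the factor k^2 + 1 cancels (top and bottom), leaving C = -3.
Ratio: r(k) = (-1/4) * (k-8/7) (k+8) / [(k+5) (k+1)] - rational in k. x = (-1/4); t_0 = -3; negate the roots.

Canonical form: C = -3 times 2F1 with upper {-8/7, 8}, lower {5}, x = -1/4. Verdict: none here - no I1-I6 shape fits x = -1/4 with lower {5}.


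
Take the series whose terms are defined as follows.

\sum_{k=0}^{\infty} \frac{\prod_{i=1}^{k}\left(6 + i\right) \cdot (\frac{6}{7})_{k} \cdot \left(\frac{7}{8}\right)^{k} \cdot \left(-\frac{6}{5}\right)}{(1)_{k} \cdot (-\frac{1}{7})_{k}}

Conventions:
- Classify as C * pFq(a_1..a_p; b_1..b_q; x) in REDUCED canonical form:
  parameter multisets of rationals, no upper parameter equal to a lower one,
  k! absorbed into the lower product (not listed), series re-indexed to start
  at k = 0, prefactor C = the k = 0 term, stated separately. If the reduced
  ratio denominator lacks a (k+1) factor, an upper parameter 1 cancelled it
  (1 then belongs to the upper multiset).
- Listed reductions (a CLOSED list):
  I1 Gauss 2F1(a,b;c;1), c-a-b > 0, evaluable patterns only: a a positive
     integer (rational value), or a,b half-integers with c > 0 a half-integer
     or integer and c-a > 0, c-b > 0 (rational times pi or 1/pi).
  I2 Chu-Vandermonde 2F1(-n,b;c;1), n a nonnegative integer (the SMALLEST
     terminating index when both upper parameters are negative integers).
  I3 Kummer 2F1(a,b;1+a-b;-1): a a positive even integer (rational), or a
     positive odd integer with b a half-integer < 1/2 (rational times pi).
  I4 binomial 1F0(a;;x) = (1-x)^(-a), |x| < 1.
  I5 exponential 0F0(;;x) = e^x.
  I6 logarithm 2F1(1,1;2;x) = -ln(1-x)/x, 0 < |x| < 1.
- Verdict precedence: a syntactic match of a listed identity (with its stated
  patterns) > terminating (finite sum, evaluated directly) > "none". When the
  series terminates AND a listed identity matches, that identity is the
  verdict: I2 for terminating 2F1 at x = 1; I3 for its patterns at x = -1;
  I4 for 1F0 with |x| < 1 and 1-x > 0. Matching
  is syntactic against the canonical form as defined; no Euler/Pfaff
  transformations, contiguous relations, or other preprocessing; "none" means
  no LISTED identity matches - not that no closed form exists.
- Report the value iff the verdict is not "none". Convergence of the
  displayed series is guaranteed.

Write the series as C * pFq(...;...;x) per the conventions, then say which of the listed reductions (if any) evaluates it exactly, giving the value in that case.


With C = -\frac{6}{5}: the canonical form is 2F1(\frac{6}{7}, 7; -\frac{1}{7}; \frac{7}{8}). Verdict: none - this 2F1 at x = \frac{7}{8} matches no listed pattern, and upper {\frac{6}{7}, 7} holds no stopper.

Key step: with t_0 = -\frac{6}{5}, the running product (prefactor -6/5) telescopes to a rising factorial.
Step ratio: r(k) = \frac{7}{8} * (k+\frac{6}{7}) (k+7) / [(k-\frac{1}{7}) (k+1)] - rational; roots negated = parameters, x = \frac{7}{8}, C = -\frac{6}{5}.


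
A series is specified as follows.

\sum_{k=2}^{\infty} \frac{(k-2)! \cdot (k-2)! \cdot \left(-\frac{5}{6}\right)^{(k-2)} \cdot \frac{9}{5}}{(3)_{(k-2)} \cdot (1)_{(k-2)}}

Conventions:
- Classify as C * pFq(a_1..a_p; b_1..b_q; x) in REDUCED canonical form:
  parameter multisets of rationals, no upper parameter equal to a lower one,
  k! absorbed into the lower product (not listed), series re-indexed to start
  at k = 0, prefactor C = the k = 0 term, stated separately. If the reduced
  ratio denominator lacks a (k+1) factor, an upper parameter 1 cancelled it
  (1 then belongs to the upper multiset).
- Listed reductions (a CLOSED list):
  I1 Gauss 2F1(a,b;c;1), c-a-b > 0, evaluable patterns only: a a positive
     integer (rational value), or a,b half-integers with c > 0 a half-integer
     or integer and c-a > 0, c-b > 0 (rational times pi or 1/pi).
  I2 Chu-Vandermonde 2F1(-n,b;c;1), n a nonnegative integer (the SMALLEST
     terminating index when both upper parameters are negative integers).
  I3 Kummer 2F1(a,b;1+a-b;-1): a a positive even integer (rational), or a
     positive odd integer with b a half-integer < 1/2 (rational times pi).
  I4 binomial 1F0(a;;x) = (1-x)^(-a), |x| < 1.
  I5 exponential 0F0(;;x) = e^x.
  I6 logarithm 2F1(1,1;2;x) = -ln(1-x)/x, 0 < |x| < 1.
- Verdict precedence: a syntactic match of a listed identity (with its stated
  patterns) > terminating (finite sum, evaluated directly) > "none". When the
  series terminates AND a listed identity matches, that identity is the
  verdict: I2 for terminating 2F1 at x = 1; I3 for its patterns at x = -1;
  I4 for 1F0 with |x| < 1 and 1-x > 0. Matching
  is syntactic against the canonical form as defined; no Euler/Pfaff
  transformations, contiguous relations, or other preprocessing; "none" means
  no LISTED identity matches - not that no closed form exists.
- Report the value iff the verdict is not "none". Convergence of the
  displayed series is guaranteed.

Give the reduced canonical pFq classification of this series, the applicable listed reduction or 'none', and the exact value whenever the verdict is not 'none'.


Key observation: x = -\frac{5}{6} and (1)_k (C = 9/5) is k! itself.
Step ratio: r(k) = -\frac{5}{6} * (k+1) (k+1) / [(k+3) (k+1)] - poly over poly, x = -\frac{5}{6} from leading terms; C = \frac{9}{5} at k = 0.

x = -\frac{5}{6} here; the reduced form reads 2F1, upper {1, 1}, lower {3}, C = \frac{9}{5}. Verdict: none. Every listed pattern misses the 2F1 form at -\frac{5}{6}, upper {1, 1}.


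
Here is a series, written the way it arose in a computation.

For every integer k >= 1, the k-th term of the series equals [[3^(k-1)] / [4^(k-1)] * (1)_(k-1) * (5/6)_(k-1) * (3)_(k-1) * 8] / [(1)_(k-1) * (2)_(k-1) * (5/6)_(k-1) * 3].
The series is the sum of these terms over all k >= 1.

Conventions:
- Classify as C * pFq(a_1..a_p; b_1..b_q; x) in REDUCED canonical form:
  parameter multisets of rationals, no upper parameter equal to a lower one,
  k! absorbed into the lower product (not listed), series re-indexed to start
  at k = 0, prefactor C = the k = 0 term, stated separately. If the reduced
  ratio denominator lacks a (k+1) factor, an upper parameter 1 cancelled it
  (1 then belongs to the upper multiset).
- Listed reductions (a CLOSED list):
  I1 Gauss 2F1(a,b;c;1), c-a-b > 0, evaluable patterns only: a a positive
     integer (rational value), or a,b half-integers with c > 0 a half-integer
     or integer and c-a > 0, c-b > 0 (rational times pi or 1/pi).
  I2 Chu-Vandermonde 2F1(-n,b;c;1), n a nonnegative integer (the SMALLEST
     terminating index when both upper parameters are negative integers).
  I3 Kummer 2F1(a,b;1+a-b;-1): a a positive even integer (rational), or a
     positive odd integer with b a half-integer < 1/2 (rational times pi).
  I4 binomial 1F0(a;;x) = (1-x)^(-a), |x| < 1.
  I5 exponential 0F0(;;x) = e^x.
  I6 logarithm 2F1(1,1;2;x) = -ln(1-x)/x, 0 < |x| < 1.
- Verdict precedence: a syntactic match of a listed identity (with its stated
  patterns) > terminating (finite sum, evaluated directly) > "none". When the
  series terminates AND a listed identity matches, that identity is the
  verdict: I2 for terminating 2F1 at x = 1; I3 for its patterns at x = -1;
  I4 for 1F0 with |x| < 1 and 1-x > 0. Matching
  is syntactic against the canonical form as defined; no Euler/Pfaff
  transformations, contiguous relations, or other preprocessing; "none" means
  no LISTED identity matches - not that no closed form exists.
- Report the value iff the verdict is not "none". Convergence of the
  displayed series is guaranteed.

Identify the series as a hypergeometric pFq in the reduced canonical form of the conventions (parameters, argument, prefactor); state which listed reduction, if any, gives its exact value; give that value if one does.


Canonical form: C = 8/3 times 2F1 with upper {1, 3}, lower {2}, x = 3/4. Verdict: none here - no I1-I6 shape fits x = 3/4 with lower {2}.

Key observation: t_0 = 8/3 here, and the parameter 5/6 appears in both the upper and lower lists and cancels.
Ratio: r(k) = (3/4) * (k+1) (k+3) / [(k+2) (k+1)] - rational; roots negated = parameters, x = (3/4), C = 8/3.


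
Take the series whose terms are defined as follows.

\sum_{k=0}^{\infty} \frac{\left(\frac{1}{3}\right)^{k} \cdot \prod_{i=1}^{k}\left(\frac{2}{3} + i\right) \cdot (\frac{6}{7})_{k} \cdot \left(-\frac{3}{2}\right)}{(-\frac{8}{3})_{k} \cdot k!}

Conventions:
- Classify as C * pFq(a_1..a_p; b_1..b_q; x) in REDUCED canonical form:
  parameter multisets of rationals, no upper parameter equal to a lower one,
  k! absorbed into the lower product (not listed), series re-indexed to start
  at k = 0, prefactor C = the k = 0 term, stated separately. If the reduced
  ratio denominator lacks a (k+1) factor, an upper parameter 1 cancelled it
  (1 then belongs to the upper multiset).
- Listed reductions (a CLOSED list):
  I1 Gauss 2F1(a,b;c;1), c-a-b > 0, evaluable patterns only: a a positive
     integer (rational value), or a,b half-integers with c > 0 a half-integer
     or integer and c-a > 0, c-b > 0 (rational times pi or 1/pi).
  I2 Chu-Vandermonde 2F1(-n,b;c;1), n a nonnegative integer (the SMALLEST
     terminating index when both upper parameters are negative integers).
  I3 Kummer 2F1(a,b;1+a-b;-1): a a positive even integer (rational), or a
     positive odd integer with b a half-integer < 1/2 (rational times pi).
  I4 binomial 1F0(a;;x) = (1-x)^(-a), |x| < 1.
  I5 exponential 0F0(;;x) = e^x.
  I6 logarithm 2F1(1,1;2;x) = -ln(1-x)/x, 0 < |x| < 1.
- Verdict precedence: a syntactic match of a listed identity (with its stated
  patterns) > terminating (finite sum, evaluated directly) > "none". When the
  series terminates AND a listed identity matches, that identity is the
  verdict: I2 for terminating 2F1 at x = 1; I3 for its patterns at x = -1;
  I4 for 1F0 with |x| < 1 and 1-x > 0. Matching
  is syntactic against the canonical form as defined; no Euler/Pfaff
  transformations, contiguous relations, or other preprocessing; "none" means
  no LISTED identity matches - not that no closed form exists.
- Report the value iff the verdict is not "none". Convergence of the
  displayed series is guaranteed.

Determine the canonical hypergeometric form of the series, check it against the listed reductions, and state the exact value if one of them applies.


Key step: from the first term -\frac{3}{2}: the running product (C = -3/2) telescopes to a rising factorial.
Consecutive-term ratio: r(k) = \frac{1}{3} * (k+\frac{6}{7}) (k+\frac{5}{3}) / [(k-\frac{8}{3}) (k+1)] ; factor over Q: parameters, x = \frac{1}{3}, and C = -\frac{3}{2}.

At argument \frac{1}{3}: a 2F1 with upper {\frac{6}{7}, \frac{5}{3}}, lower {-\frac{8}{3}}, scaled by C = -\frac{3}{2}. Verdict: none (x = \frac{1}{3}): each listed identity misses the multisets {\frac{6}{7}, \frac{5}{3}} ; {-\frac{8}{3}}.


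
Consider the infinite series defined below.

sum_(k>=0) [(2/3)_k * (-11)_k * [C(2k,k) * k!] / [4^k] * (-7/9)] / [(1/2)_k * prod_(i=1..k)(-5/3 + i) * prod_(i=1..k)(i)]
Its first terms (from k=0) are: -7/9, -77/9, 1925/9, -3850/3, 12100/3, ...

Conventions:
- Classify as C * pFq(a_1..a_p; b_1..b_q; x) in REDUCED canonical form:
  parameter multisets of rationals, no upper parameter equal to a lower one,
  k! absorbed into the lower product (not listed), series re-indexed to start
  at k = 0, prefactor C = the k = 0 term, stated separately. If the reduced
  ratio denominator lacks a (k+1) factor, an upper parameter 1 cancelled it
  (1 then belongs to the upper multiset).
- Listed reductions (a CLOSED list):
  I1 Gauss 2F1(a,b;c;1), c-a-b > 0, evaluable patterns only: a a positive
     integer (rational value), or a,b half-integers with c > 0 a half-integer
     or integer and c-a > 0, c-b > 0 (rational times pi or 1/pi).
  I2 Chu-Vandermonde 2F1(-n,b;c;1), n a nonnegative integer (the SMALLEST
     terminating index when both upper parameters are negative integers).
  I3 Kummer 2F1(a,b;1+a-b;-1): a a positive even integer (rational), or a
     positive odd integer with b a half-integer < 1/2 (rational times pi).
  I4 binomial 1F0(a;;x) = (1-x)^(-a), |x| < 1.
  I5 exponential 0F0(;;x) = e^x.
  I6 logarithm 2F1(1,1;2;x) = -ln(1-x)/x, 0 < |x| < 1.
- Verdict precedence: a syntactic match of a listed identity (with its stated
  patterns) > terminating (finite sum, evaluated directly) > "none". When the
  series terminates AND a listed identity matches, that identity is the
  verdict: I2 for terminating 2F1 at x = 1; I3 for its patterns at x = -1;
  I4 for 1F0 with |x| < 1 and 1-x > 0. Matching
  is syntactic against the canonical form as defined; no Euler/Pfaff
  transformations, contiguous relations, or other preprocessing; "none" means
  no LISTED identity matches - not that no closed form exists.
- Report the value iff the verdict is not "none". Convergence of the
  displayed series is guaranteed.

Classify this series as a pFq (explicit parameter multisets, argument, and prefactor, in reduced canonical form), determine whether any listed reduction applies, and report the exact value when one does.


The tell: t_0 = -7/9 here, and the product of the first k integers (C = -7/9, x = 1) is k!.
Adjacent-term ratio: r(k) = 1 * (k-11) (k+2/3) / [(k-2/3) (k+1)] - rational in k. x = 1; t_0 = -7/9; negate the roots.

Reduced: x = 1, 2F1, upper = {-11, 2/3}, lower = {-2/3}, C = -7/9. Verdict: Chu-Vandermonde (I2) matches (terminating 2F1 at x = 1 with n = 11, b = 2/3, c = -2/3). Its exact value is 391/1710.
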